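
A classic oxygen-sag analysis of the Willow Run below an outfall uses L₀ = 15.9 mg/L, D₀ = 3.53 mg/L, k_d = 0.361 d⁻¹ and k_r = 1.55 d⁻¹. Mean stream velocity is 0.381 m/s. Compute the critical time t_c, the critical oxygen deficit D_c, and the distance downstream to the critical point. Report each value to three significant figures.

At the critical point dD/dt = 0, so k_d L₀ e^(−k_d t) = k_r D. Substituting D(t) from the Streeter–Phelps equation and solving for t gives
t_c = ln[(k_r/k_d)(1 − D₀(k_r−k_d)/(k_d L₀))] / (k_r−k_d).
Here k_r−k_d = 1.189 d⁻¹ and 1 − D₀(k_r−k_d)/(k_d L₀) = 1 − 3.53×1.189/(0.361×15.9) = 0.2688, so
t_c = ln(4.294 × 0.2688) / 1.189 = 0.1432 / 1.189 = 0.1205 d.
L(t_c) = L₀ e^(−k_d t_c) = 15.9 × 0.9574 = 15.22 mg/L, and at the critical point k_r D_c = k_d L, so D_c = (0.361/1.55) × 15.22 = 3.546 mg/L.
x_c = v t_c = 0.381 m/s × 0.1205 d × 86400 s/d = 3966 m ≈ 3.97 km.

t_c ≈ 0.120 d; D_c ≈ 3.55 mg/L; x_c ≈ 3.97 km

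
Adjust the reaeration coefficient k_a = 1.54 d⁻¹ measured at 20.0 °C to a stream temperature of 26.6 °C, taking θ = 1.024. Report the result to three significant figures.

k_a ≈ 1.80 d⁻¹

k_a(T₂) = k_a(T₁) · θ^(T₂−T₁) = 1.54 × 1.024^(26.6−20.0)
= 1.54 × 1.024^6.60 = 1.54 × 1.169 = 1.801 d⁻¹.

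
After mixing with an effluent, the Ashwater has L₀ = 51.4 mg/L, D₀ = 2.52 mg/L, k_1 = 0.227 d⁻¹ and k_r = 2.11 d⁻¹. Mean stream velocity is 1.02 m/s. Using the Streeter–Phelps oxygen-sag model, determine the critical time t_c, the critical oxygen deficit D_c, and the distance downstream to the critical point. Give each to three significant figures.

At the critical point dD/dt = 0, so k_1 L₀ e^(−k_1 t) = k_r D. Substituting D(t) from the Streeter–Phelps equation and solving for t gives
t_c = ln[(k_r/k_1)(1 − D₀(k_r−k_1)/(k_1 L₀))] / (k_r−k_1).
Here k_r−k_1 = 1.883 d⁻¹ and 1 − D₀(k_r−k_1)/(k_1 L₀) = 1 − 2.52×1.883/(0.227×51.4) = 0.5933, so
t_c = ln(9.295 × 0.5933) / 1.883 = 1.707 / 1.883 = 0.9068 d.
L(t_c) = L₀ e^(−k_1 t_c) = 51.4 × 0.8140 = 41.84 mg/L, and at the critical point k_r D_c = k_1 L, so D_c = (0.227/2.11) × 41.84 = 4.501 mg/L.
x_c = v t_c = 1.02 m/s × 0.9068 d × 86400 s/d = 79910 m ≈ 79.9 km.

t_c ≈ 0.907 d; D_c ≈ 4.50 mg/L; x_c ≈ 79.9 km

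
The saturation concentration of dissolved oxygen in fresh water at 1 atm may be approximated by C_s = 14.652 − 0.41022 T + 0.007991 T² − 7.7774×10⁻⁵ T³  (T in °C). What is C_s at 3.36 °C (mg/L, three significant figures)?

C_s ≈ 13.4 mg/L

C_s = 14.652 − 0.41022×3.36 + 0.007991×3.36² − 7.7774×10⁻⁵×3.36³ = 13.36 mg/L.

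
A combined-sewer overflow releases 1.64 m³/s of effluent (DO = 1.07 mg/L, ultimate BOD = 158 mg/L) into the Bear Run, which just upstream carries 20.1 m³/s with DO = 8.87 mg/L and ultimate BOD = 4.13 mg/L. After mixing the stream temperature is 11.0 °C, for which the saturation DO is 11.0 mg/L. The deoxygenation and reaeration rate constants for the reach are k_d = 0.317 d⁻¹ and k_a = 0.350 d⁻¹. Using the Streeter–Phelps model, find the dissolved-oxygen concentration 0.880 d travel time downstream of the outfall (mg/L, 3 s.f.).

Mixed DO = (20.1×8.87 + 1.64×1.07)/(20.1+1.64) = 180.0/21.74 = 8.282 mg/L.
Mixed L₀ = (20.1×4.13 + 1.64×158)/(21.74) = 342.1/21.74 = 15.74 mg/L.
Initial deficit D₀ = C_s − DO₀ = 11.0 − 8.282 = 2.718 mg/L.
D(0.880) = [0.317×15.74/(0.350−0.317)](e^(−0.317×0.880) − e^(−0.350×0.880)) + 2.718 e^(−0.350×0.880)
= 151.2 × (0.7566 − 0.7349) + 2.718 × 0.7349 = 5.271 mg/L.
DO = 11.0 − 5.271 = 5.729 mg/L.

DO ≈ 5.73 mg/L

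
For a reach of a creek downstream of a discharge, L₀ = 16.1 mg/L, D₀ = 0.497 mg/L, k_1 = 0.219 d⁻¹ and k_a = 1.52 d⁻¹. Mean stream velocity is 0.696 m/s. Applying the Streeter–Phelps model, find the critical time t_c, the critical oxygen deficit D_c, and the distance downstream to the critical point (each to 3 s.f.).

At the critical point dD/dt = 0, so k_1 L₀ e^(−k_1 t) = k_a D. Substituting D(t) from the Streeter–Phelps equation and solving for t gives
t_c = ln[(k_a/k_1)(1 − D₀(k_a−k_1)/(k_1 L₀))] / (k_a−k_1).
Here k_a−k_1 = 1.301 d⁻¹ and 1 − D₀(k_a−k_1)/(k_1 L₀) = 1 − 0.497×1.301/(0.219×16.1) = 0.8166, so
t_c = ln(6.941 × 0.8166) / 1.301 = 1.735 / 1.301 = 1.333 d.
L(t_c) = L₀ e^(−k_1 t_c) = 16.1 × 0.7468 = 12.02 mg/L, and at the critical point k_a D_c = k_1 L, so D_c = (0.219/1.52) × 12.02 = 1.732 mg/L.
x_c = v t_c = 0.696 m/s × 1.333 d × 86400 s/d = 80190 m ≈ 80.2 km.

t_c ≈ 1.33 d; D_c ≈ 1.73 mg/L; x_c ≈ 80.2 km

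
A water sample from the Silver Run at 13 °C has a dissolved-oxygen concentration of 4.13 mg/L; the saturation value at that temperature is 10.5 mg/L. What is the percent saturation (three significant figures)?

39.3 % saturation

% saturation = C/C_s × 100 = 4.13/10.5 × 100 = 39.3 %.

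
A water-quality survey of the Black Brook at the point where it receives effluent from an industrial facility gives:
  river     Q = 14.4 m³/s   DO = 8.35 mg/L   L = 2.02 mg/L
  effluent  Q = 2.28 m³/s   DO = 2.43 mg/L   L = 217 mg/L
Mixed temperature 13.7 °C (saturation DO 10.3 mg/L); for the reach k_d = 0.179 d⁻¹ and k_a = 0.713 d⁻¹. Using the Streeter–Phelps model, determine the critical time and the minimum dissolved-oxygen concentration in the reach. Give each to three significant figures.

t_c ≈ 2.02 d; minimum DO ≈ 4.81 mg/L

Mixed DO = (14.4×8.35 + 2.28×2.43)/(14.4+2.28) = 125.8/16.68 = 7.541 mg/L.
Mixed L₀ = (14.4×2.02 + 2.28×217)/(16.68) = 523.8/16.68 = 31.41 mg/L.
Initial deficit D₀ = C_s − DO₀ = 10.3 − 7.541 = 2.759 mg/L.
t_c = (1/0.5340) ln[(0.713/0.179)(1 − 2.759×0.5340/(0.179×31.41))] = 1.873 × ln(2.939) = 2.019 d.
D_c = (0.179/0.713) × 31.41 × e^(−0.179×2.019) = 0.2511 × 31.41 × 0.6967 = 5.493 mg/L.
Minimum DO = 10.3 − 5.493 = 4.807 mg/L.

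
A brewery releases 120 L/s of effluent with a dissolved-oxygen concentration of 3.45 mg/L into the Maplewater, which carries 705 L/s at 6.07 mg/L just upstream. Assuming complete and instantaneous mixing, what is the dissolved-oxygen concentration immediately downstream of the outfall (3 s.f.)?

5.69 mg/L

Flow-weighted mixing: C = (Q_r C_r + Q_w C_w)/(Q_r + Q_w)
= (705×6.07 + 120×3.45)/(705 + 120) = 4693/825.0 = 5.689 mg/L.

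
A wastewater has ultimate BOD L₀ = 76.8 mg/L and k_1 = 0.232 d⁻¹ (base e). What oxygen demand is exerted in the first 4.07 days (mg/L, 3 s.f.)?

y ≈ 46.9 mg/L

y_t = L₀(1 − e^(−k_1 t)) = 76.8 × (1 − e^(−0.232×4.07))
= 76.8 × (1 − 0.3890) = 76.8 × 0.6110 = 46.93 mg/L.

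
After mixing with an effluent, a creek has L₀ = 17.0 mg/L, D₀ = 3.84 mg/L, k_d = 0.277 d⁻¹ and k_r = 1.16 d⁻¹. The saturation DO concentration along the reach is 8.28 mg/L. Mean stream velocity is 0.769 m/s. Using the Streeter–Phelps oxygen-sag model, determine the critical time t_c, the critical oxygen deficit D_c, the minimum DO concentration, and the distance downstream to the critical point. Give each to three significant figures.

t_c ≈ 0.180 d; D_c ≈ 3.86 mg/L; min DO ≈ 4.42 mg/L; x_c ≈ 12.0 km

With k_r/k_d = 4.188 and 1 − D₀(k_r−k_d)/(k_d L₀) = 0.2799,
t_c = ln(4.188 × 0.2799) / (1.16 − 0.277) = ln(1.172) / 0.8830 = 0.1590/0.8830 = 0.1801 d.
D_c = (k_d/k_r) L₀ e^(−k_d t_c) = (0.277/1.16) × 17.0 × e^(−0.277×0.1801) = 0.2388 × 17.0 × 0.9513 = 3.862 mg/L.
Minimum DO = C_s − D_c = 8.28 − 3.862 = 4.418 mg/L.
x_c = v t_c = 0.769 m/s × 0.1801 d × 86400 s/d = 11960 m ≈ 12.0 km.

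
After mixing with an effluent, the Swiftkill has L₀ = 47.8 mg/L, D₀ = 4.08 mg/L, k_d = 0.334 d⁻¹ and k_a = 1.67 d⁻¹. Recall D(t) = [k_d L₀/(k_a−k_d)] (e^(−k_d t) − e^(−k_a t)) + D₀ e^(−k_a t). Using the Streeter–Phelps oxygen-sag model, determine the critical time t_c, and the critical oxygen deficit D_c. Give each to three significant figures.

t_c ≈ 0.892 d; D_c ≈ 7.10 mg/L

At the critical point dD/dt = 0, so k_d L₀ e^(−k_d t) = k_a D. Substituting D(t) from the Streeter–Phelps equation and solving for t gives
t_c = ln[(k_a/k_d)(1 − D₀(k_a−k_d)/(k_d L₀))] / (k_a−k_d).
Here k_a−k_d = 1.336 d⁻¹ and 1 − D₀(k_a−k_d)/(k_d L₀) = 1 − 4.08×1.336/(0.334×47.8) = 0.6586, so
t_c = ln(5.000 × 0.6586) / 1.336 = 1.192 / 1.336 = 0.8920 d.
L(t_c) = L₀ e^(−k_d t_c) = 47.8 × 0.7423 = 35.48 mg/L, and at the critical point k_a D_c = k_d L, so D_c = (0.334/1.67) × 35.48 = 7.097 mg/L.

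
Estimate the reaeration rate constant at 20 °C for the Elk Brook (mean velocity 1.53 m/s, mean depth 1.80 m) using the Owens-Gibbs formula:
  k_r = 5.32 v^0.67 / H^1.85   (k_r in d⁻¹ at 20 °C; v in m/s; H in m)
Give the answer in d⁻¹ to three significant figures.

k_r ≈ 2.38 d⁻¹

k_r = 5.32 × 1.53^0.67 / 1.80^1.85 = 5.32 × 1.330 / 2.967 = 2.385 d⁻¹.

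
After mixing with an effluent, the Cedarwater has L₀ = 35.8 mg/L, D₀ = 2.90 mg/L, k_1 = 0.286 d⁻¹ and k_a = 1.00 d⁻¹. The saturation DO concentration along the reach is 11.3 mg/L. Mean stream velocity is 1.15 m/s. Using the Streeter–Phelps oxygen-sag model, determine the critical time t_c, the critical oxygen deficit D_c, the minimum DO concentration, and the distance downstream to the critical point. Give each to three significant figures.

t_c ≈ 1.44 d; D_c ≈ 6.79 mg/L; min DO ≈ 4.51 mg/L; x_c ≈ 143 km

At the critical point dD/dt = 0, so k_1 L₀ e^(−k_1 t) = k_a D. Substituting D(t) from the Streeter–Phelps equation and solving for t gives
t_c = ln[(k_a/k_1)(1 − D₀(k_a−k_1)/(k_1 L₀))] / (k_a−k_1).
Here k_a−k_1 = 0.7140 d⁻¹ and 1 − D₀(k_a−k_1)/(k_1 L₀) = 1 − 2.90×0.7140/(0.286×35.8) = 0.7978, so
t_c = ln(3.497 × 0.7978) / 0.7140 = 1.026 / 0.7140 = 1.437 d.
L(t_c) = L₀ e^(−k_1 t_c) = 35.8 × 0.6630 = 23.74 mg/L, and at the critical point k_a D_c = k_1 L, so D_c = (0.286/1.00) × 23.74 = 6.789 mg/L.
Minimum DO = C_s − D_c = 11.3 − 6.789 = 4.511 mg/L.
x_c = v t_c = 1.15 m/s × 1.437 d × 86400 s/d = 142800 m ≈ 143 km.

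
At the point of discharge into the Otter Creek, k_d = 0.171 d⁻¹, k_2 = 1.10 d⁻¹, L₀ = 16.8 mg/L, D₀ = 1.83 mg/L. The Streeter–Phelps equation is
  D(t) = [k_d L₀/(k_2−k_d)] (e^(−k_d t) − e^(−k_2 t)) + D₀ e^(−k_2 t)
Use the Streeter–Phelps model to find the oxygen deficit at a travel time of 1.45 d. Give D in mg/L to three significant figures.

D ≈ 2.16 mg/L

k_d L₀/(k_2−k_d) = 0.171×16.8/(1.10−0.171) = 2.873/0.9290 = 3.092 mg/L.
e^(−k_d t) = e^(−0.171×1.450) = 0.7804; e^(−k_2 t) = e^(−1.10×1.450) = 0.2029.
D = 3.092 × (0.7804 − 0.2029) + 1.83 × 0.2029 = 1.786 + 0.3713 = 2.157 mg/L.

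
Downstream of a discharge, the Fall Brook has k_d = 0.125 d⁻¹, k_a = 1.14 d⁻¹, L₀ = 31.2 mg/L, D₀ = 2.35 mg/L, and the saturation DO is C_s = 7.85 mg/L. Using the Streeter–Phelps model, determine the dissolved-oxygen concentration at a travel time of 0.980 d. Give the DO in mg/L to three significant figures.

DO ≈ 4.94 mg/L

k_d L₀/(k_a−k_d) = 0.125×31.2/(1.14−0.125) = 3.900/1.015 = 3.842 mg/L.
e^(−k_d t) = e^(−0.125×0.9800) = 0.8847; e^(−k_a t) = e^(−1.14×0.9800) = 0.3272.
D = 3.842 × (0.8847 − 0.3272) + 2.35 × 0.3272 = 2.142 + 0.7689 = 2.911 mg/L.
DO = C_s − D = 7.85 − 2.911 = 4.939 mg/L.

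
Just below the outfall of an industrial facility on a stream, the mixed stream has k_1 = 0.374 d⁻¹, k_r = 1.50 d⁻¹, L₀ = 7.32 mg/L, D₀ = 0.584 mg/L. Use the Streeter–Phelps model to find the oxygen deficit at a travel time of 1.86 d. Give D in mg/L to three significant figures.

D ≈ 1.10 mg/L

k_1 L₀/(k_r−k_1) = 0.374×7.32/(1.50−0.374) = 2.738/1.126 = 2.431 mg/L.
e^(−k_1 t) = e^(−0.374×1.860) = 0.4988; e^(−k_r t) = e^(−1.50×1.860) = 0.06142.
D = 2.431 × (0.4988 − 0.06142) + 0.584 × 0.06142 = 1.063 + 0.03587 = 1.099 mg/L.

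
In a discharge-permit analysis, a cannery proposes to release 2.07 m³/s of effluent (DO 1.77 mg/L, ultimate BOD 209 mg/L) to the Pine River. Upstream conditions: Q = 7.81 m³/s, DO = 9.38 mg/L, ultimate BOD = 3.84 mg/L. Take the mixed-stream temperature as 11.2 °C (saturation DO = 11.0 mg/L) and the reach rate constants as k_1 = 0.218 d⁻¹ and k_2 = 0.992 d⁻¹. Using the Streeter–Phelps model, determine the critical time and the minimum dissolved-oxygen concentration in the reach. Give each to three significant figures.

t_c ≈ 1.60 d; minimum DO ≈ 3.73 mg/L

Mixed DO = (7.81×9.38 + 2.07×1.77)/(7.81+2.07) = 76.92/9.880 = 7.786 mg/L.
Mixed L₀ = (7.81×3.84 + 2.07×209)/(9.880) = 462.6/9.880 = 46.82 mg/L.
Initial deficit D₀ = C_s − DO₀ = 11.0 − 7.786 = 3.214 mg/L.
t_c = (1/0.7740) ln[(0.992/0.218)(1 − 3.214×0.7740/(0.218×46.82))] = 1.292 × ln(3.441) = 1.597 d.
D_c = (0.218/0.992) × 46.82 × e^(−0.218×1.597) = 0.2198 × 46.82 × 0.7060 = 7.265 mg/L.
Minimum DO = 11.0 − 7.265 = 3.735 mg/L.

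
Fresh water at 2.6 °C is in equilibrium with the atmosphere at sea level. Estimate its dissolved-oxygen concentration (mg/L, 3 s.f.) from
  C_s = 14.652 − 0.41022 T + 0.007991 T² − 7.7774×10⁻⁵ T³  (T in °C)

C_s = 14.652 − 0.41022×2.6 + 0.007991×2.6² − 7.7774×10⁻⁵×2.6³ = 13.64 mg/L.

C_s ≈ 13.6 mg/L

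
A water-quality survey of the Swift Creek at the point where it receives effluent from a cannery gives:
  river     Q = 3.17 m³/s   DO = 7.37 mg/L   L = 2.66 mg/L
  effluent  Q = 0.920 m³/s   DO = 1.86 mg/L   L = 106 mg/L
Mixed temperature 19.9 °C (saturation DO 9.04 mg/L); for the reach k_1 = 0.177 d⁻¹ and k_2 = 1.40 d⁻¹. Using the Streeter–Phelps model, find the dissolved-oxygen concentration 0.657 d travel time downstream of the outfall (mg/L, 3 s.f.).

Mixed DO = (3.17×7.37 + 0.920×1.86)/(3.17+0.920) = 25.07/4.090 = 6.131 mg/L.
Mixed L₀ = (3.17×2.66 + 0.920×106)/(4.090) = 106.0/4.090 = 25.91 mg/L.
Initial deficit D₀ = C_s − DO₀ = 9.04 − 6.131 = 2.909 mg/L.
D(0.657) = [0.177×25.91/(1.40−0.177)](e^(−0.177×0.657) − e^(−1.40×0.657)) + 2.909 e^(−1.40×0.657)
= 3.749 × (0.8902 − 0.3986) + 2.909 × 0.3986 = 3.003 mg/L.
DO = 9.04 − 3.003 = 6.037 mg/L.

DO ≈ 6.04 mg/L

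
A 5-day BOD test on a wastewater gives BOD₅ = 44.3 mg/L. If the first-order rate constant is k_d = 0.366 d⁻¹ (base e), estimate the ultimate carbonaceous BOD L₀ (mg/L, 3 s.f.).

BOD₅ = L₀(1 − e^(−5k_d)) ⇒ L₀ = BOD₅ / (1 − e^(−5×0.366))
= 44.3 / (1 − 0.1604) = 44.3 / 0.8396 = 52.76 mg/L.

L₀ ≈ 52.8 mg/L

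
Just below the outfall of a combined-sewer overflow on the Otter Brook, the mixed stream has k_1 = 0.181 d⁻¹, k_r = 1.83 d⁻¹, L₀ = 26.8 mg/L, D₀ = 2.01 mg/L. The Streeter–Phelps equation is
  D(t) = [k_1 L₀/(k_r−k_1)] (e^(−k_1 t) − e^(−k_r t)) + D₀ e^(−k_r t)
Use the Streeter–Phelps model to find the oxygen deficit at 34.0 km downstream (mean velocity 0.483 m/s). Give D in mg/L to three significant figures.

Travel time t = x/v = 34.0 km / (0.483 m/s) = 34000 m / 0.483 m/s = 70390 s = 0.8147 d.
k_1 L₀/(k_r−k_1) = 0.181×26.8/(1.83−0.181) = 4.851/1.649 = 2.942 mg/L.
e^(−k_1 t) = e^(−0.181×0.8147) = 0.8629; e^(−k_r t) = e^(−1.83×0.8147) = 0.2252.
D = 2.942 × (0.8629 − 0.2252) + 2.01 × 0.2252 = 1.876 + 0.4526 = 2.329 mg/L.

D ≈ 2.33 mg/L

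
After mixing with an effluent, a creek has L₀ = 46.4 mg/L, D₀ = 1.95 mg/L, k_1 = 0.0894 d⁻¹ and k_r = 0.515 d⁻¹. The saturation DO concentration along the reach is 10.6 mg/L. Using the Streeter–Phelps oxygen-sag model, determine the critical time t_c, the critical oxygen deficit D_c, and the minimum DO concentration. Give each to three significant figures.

At the critical point dD/dt = 0, so k_1 L₀ e^(−k_1 t) = k_r D. Substituting D(t) from the Streeter–Phelps equation and solving for t gives
t_c = ln[(k_r/k_1)(1 − D₀(k_r−k_1)/(k_1 L₀))] / (k_r−k_1).
Here k_r−k_1 = 0.4256 d⁻¹ and 1 − D₀(k_r−k_1)/(k_1 L₀) = 1 − 1.95×0.4256/(0.0894×46.4) = 0.7999, so
t_c = ln(5.761 × 0.7999) / 0.4256 = 1.528 / 0.4256 = 3.590 d.
D_c = (k_1/k_r) L₀ e^(−k_1 t_c) = (0.0894/0.515) × 46.4 × e^(−0.0894×3.590) = 0.1736 × 46.4 × 0.7255 = 5.843 mg/L.
Minimum DO = C_s − D_c = 10.6 − 5.843 = 4.757 mg/L.

t_c ≈ 3.59 d; D_c ≈ 5.84 mg/L; min DO ≈ 4.76 mg/L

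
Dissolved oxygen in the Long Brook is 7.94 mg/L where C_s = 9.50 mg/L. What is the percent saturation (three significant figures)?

% saturation = C/C_s × 100 = 7.94/9.50 × 100 = 83.6 %.

83.6 % saturation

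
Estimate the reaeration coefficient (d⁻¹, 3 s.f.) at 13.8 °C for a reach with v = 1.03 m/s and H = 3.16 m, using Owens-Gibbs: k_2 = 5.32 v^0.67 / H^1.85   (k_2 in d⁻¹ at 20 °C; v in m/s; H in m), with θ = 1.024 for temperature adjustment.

k_2(20) = 5.32 × 1.03^0.67 / 3.16^1.85 = 5.32 × 1.020 / 8.403 = 0.6458 d⁻¹.
k_2(13.8) = 0.6458 × 1.024^(13.8−20) = 0.6458 × 0.8633 = 0.5575 d⁻¹.

k_2 ≈ 0.557 d⁻¹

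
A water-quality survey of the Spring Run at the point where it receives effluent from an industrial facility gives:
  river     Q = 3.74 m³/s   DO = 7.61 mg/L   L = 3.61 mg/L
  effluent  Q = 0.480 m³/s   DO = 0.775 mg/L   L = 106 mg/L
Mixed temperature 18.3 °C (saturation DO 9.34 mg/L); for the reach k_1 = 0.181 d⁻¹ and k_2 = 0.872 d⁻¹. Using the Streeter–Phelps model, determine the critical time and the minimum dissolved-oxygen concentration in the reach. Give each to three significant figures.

Mixed DO = (3.74×7.61 + 0.480×0.775)/(3.74+0.480) = 28.83/4.220 = 6.833 mg/L.
Mixed L₀ = (3.74×3.61 + 0.480×106)/(4.220) = 64.38/4.220 = 15.26 mg/L.
Initial deficit D₀ = C_s − DO₀ = 9.34 − 6.833 = 2.507 mg/L.
t_c = (1/0.6910) ln[(0.872/0.181)(1 − 2.507×0.6910/(0.181×15.26))] = 1.447 × ln(1.795) = 0.8464 d.
D_c = (0.181/0.872) × 15.26 × e^(−0.181×0.8464) = 0.2076 × 15.26 × 0.8580 = 2.717 mg/L.
Minimum DO = 9.34 − 2.717 = 6.623 mg/L.

t_c ≈ 0.846 d; minimum DO ≈ 6.62 mg/L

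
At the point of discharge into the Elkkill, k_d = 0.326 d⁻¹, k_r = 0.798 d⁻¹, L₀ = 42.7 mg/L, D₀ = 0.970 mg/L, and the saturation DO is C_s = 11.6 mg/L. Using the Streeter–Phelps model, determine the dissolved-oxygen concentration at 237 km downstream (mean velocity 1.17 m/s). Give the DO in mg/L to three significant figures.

DO ≈ 2.26 mg/L

Travel time t = x/v = 237 km / (1.17 m/s) = 237000 m / 1.17 m/s = 202600 s = 2.344 d.
k_d L₀/(k_r−k_d) = 0.326×42.7/(0.798−0.326) = 13.92/0.4720 = 29.49 mg/L.
e^(−k_d t) = e^(−0.326×2.344) = 0.4657; e^(−k_r t) = e^(−0.798×2.344) = 0.1540.
D = 29.49 × (0.4657 − 0.1540) + 0.970 × 0.1540 = 9.192 + 0.1494 = 9.341 mg/L.
DO = C_s − D = 11.6 − 9.341 = 2.259 mg/L.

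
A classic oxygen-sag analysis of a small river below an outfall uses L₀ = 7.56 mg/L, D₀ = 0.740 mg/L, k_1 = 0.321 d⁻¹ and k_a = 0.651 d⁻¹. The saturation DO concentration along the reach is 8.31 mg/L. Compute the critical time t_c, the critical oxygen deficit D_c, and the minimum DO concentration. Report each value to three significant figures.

t_c ≈ 1.82 d; D_c ≈ 2.08 mg/L; min DO ≈ 6.23 mg/L

t_c = [1/(k_a−k_1)] ln[(k_a/k_1)(1 − D₀(k_a−k_1)/(k_1 L₀))]
= [1/(0.651−0.321)] ln[(0.651/0.321)(1 − 0.740×0.3300/(0.321×7.56))]
= (1/0.3300) ln[2.028 × 0.8994] = 3.030 × ln(1.824) = 3.030 × 0.6010 = 1.821 d.
L(t_c) = L₀ e^(−k_1 t_c) = 7.56 × 0.5573 = 4.213 mg/L, and at the critical point k_a D_c = k_1 L, so D_c = (0.321/0.651) × 4.213 = 2.078 mg/L.
Minimum DO = C_s − D_c = 8.31 − 2.078 = 6.232 mg/L.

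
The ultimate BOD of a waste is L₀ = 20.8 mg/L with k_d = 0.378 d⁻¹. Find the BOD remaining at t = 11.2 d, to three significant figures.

L_t = L₀ e^(−k_d t) = 20.8 × e^(−0.378×11.2) = 20.8 × 0.01450 = 0.3016 mg/L.

L ≈ 0.302 mg/L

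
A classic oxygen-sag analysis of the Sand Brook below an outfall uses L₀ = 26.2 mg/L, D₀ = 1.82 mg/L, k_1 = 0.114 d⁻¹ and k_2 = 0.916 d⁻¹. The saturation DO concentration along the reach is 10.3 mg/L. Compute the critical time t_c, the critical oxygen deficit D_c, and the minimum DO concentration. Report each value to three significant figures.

At the critical point dD/dt = 0, so k_1 L₀ e^(−k_1 t) = k_2 D. Substituting D(t) from the Streeter–Phelps equation and solving for t gives
t_c = ln[(k_2/k_1)(1 − D₀(k_2−k_1)/(k_1 L₀))] / (k_2−k_1).
Here k_2−k_1 = 0.8020 d⁻¹ and 1 − D₀(k_2−k_1)/(k_1 L₀) = 1 − 1.82×0.8020/(0.114×26.2) = 0.5113, so
t_c = ln(8.035 × 0.5113) / 0.8020 = 1.413 / 0.8020 = 1.762 d.
D_c = (k_1/k_2) L₀ e^(−k_1 t_c) = (0.114/0.916) × 26.2 × e^(−0.114×1.762) = 0.1245 × 26.2 × 0.8180 = 2.667 mg/L.
Minimum DO = C_s − D_c = 10.3 − 2.667 = 7.633 mg/L.

t_c ≈ 1.76 d; D_c ≈ 2.67 mg/L; min DO ≈ 7.63 mg/L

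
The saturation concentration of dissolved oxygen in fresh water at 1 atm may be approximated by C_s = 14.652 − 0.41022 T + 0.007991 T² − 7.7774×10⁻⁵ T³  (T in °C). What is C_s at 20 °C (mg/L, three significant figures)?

C_s ≈ 9.02 mg/L

C_s = 14.652 − 0.41022×20 + 0.007991×20² − 7.7774×10⁻⁵×20³ = 9.022 mg/L.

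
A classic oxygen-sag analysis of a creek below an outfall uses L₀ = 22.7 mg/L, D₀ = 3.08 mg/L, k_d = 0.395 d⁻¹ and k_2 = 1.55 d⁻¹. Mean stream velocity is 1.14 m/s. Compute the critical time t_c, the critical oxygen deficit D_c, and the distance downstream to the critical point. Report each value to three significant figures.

With k_2/k_d = 3.924 and 1 − D₀(k_2−k_d)/(k_d L₀) = 0.6033,
t_c = ln(3.924 × 0.6033) / (1.55 − 0.395) = ln(2.367) / 1.155 = 0.8617/1.155 = 0.7461 d.
L(t_c) = L₀ e^(−k_d t_c) = 22.7 × 0.7448 = 16.91 mg/L, and at the critical point k_2 D_c = k_d L, so D_c = (0.395/1.55) × 16.91 = 4.308 mg/L.
x_c = v t_c = 1.14 m/s × 0.7461 d × 86400 s/d = 73480 m ≈ 73.5 km.

t_c ≈ 0.746 d; D_c ≈ 4.31 mg/L; x_c ≈ 73.5 km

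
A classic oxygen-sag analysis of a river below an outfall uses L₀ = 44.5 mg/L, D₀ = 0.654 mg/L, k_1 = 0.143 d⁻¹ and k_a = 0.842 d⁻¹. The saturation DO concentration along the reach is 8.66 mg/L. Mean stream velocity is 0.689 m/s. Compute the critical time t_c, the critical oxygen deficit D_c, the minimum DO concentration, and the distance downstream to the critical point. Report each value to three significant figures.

With k_a/k_1 = 5.888 and 1 − D₀(k_a−k_1)/(k_1 L₀) = 0.9282,
t_c = ln(5.888 × 0.9282) / (0.842 − 0.143) = ln(5.465) / 0.6990 = 1.698/0.6990 = 2.430 d.
D_c = (k_1/k_a) L₀ e^(−k_1 t_c) = (0.143/0.842) × 44.5 × e^(−0.143×2.430) = 0.1698 × 44.5 × 0.7065 = 5.339 mg/L.
Minimum DO = C_s − D_c = 8.66 − 5.339 = 3.321 mg/L.
x_c = v t_c = 0.689 m/s × 2.430 d × 86400 s/d = 144600 m ≈ 145 km.

t_c ≈ 2.43 d; D_c ≈ 5.34 mg/L; min DO ≈ 3.32 mg/L; x_c ≈ 145 km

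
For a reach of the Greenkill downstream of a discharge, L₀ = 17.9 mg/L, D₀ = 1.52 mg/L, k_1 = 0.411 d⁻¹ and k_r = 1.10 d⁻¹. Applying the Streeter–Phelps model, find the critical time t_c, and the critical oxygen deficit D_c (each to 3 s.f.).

t_c = [1/(k_r−k_1)] ln[(k_r/k_1)(1 − D₀(k_r−k_1)/(k_1 L₀))]
= [1/(1.10−0.411)] ln[(1.10/0.411)(1 − 1.52×0.6890/(0.411×17.9))]
= (1/0.6890) ln[2.676 × 0.8576] = 1.451 × ln(2.295) = 1.451 × 0.8309 = 1.206 d.
D_c = (k_1/k_r) L₀ e^(−k_1 t_c) = (0.411/1.10) × 17.9 × e^(−0.411×1.206) = 0.3736 × 17.9 × 0.6092 = 4.074 mg/L.

t_c ≈ 1.21 d; D_c ≈ 4.07 mg/L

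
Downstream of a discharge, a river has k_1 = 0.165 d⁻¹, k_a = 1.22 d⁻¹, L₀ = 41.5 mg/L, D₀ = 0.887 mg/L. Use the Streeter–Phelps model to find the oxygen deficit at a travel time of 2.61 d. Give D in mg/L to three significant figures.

D ≈ 3.99 mg/L

k_1 L₀/(k_a−k_1) = 0.165×41.5/(1.22−0.165) = 6.848/1.055 = 6.491 mg/L.
e^(−k_1 t) = e^(−0.165×2.610) = 0.6501; e^(−k_a t) = e^(−1.22×2.610) = 0.04141.
D = 6.491 × (0.6501 − 0.04141) + 0.887 × 0.04141 = 3.951 + 0.03673 = 3.987 mg/L.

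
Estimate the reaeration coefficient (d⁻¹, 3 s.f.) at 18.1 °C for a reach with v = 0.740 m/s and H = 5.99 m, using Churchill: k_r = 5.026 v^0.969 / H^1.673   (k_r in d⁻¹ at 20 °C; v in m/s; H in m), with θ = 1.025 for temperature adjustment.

k_r(20) = 5.026 × 0.740^0.969 / 5.99^1.673 = 5.026 × 0.7469 / 19.98 = 0.1879 d⁻¹.
k_r(18.1) = 0.1879 × 1.025^(18.1−20) = 0.1879 × 0.9542 = 0.1793 d⁻¹.

k_r ≈ 0.179 d⁻¹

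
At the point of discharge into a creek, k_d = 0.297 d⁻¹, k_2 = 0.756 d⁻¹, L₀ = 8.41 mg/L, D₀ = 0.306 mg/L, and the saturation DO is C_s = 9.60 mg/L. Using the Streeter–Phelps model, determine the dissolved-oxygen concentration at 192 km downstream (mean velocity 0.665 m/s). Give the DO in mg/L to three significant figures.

Travel time t = x/v = 192 km / (0.665 m/s) = 192000 m / 0.665 m/s = 288700 s = 3.342 d.
k_d L₀/(k_2−k_d) = 0.297×8.41/(0.756−0.297) = 2.498/0.4590 = 5.442 mg/L.
e^(−k_d t) = e^(−0.297×3.342) = 0.3707; e^(−k_2 t) = e^(−0.756×3.342) = 0.07995.
D = 5.442 × (0.3707 − 0.07995) + 0.306 × 0.07995 = 1.582 + 0.02447 = 1.606 mg/L.
DO = C_s − D = 9.60 − 1.606 = 7.994 mg/L.

DO ≈ 7.99 mg/L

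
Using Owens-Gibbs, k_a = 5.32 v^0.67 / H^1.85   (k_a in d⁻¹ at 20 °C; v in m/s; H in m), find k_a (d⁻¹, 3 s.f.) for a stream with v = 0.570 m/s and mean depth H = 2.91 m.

k_a ≈ 0.506 d⁻¹

k_a = 5.32 × 0.570^0.67 / 2.91^1.85 = 5.32 × 0.6862 / 7.214 = 0.5060 d⁻¹.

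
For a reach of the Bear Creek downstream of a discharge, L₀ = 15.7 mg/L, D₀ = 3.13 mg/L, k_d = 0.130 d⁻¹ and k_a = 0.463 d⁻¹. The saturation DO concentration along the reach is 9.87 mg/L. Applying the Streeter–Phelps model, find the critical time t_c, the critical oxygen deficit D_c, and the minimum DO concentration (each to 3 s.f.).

t_c ≈ 1.67 d; D_c ≈ 3.55 mg/L; min DO ≈ 6.32 mg/L

t_c = [1/(k_a−k_d)] ln[(k_a/k_d)(1 − D₀(k_a−k_d)/(k_d L₀))]
= [1/(0.463−0.130)] ln[(0.463/0.130)(1 − 3.13×0.3330/(0.130×15.7))]
= (1/0.3330) ln[3.562 × 0.4893] = 3.003 × ln(1.743) = 3.003 × 0.5555 = 1.668 d.
D_c = (k_d/k_a) L₀ e^(−k_d t_c) = (0.130/0.463) × 15.7 × e^(−0.130×1.668) = 0.2808 × 15.7 × 0.8051 = 3.549 mg/L.
Minimum DO = C_s − D_c = 9.87 − 3.549 = 6.321 mg/L.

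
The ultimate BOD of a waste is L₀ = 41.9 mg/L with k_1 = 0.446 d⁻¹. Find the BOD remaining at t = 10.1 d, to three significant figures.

L ≈ 0.463 mg/L

L_t = L₀ e^(−k_1 t) = 41.9 × e^(−0.446×10.1) = 41.9 × 0.01106 = 0.4633 mg/L.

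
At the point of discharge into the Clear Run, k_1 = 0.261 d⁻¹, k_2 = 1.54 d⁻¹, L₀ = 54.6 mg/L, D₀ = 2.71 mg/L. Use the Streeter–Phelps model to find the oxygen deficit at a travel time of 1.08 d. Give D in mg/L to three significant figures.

D ≈ 6.81 mg/L

k_1 L₀/(k_2−k_1) = 0.261×54.6/(1.54−0.261) = 14.25/1.279 = 11.14 mg/L.
e^(−k_1 t) = e^(−0.261×1.080) = 0.7544; e^(−k_2 t) = e^(−1.54×1.080) = 0.1895.
D = 11.14 × (0.7544 − 0.1895) + 2.71 × 0.1895 = 6.293 + 0.5136 = 6.807 mg/L.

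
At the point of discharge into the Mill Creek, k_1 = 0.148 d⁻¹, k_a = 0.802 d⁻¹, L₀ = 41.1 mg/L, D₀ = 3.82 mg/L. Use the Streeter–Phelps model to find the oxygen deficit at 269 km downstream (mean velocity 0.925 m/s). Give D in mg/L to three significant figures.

D ≈ 5.28 mg/L

Travel time t = x/v = 269 km / (0.925 m/s) = 269000 m / 0.925 m/s = 290800 s = 3.366 d.
k_1 L₀/(k_a−k_1) = 0.148×41.1/(0.802−0.148) = 6.083/0.6540 = 9.301 mg/L.
e^(−k_1 t) = e^(−0.148×3.366) = 0.6077; e^(−k_a t) = e^(−0.802×3.366) = 0.06724.
D = 9.301 × (0.6077 − 0.06724) + 3.82 × 0.06724 = 5.026 + 0.2569 = 5.283 mg/L.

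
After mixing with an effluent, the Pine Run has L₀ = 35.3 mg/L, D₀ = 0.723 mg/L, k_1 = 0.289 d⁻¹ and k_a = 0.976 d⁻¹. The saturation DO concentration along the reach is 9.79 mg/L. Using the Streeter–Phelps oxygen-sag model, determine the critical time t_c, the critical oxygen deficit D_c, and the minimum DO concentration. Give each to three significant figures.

t_c ≈ 1.70 d; D_c ≈ 6.40 mg/L; min DO ≈ 3.39 mg/L

At the critical point dD/dt = 0, so k_1 L₀ e^(−k_1 t) = k_a D. Substituting D(t) from the Streeter–Phelps equation and solving for t gives
t_c = ln[(k_a/k_1)(1 − D₀(k_a−k_1)/(k_1 L₀))] / (k_a−k_1).
Here k_a−k_1 = 0.6870 d⁻¹ and 1 − D₀(k_a−k_1)/(k_1 L₀) = 1 − 0.723×0.6870/(0.289×35.3) = 0.9513, so
t_c = ln(3.377 × 0.9513) / 0.6870 = 1.167 / 0.6870 = 1.699 d.
D_c = (k_1/k_a) L₀ e^(−k_1 t_c) = (0.289/0.976) × 35.3 × e^(−0.289×1.699) = 0.2961 × 35.3 × 0.6120 = 6.397 mg/L.
Minimum DO = C_s − D_c = 9.79 − 6.397 = 3.393 mg/L.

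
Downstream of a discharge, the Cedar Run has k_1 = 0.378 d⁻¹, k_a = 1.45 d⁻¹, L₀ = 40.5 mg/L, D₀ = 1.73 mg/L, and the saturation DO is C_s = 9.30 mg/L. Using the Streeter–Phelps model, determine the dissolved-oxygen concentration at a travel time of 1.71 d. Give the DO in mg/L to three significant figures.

k_1 L₀/(k_a−k_1) = 0.378×40.5/(1.45−0.378) = 15.31/1.072 = 14.28 mg/L.
e^(−k_1 t) = e^(−0.378×1.710) = 0.5239; e^(−k_a t) = e^(−1.45×1.710) = 0.08379.
D = 14.28 × (0.5239 − 0.08379) + 1.73 × 0.08379 = 6.286 + 0.1449 = 6.431 mg/L.
DO = C_s − D = 9.30 − 6.431 = 2.869 mg/L.

DO ≈ 2.87 mg/L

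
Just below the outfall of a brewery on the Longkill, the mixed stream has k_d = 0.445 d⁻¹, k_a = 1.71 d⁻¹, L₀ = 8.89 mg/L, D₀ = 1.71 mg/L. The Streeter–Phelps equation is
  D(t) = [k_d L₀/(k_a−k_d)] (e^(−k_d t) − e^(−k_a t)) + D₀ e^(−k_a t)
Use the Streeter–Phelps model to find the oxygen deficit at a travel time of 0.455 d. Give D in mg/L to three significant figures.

k_d L₀/(k_a−k_d) = 0.445×8.89/(1.71−0.445) = 3.956/1.265 = 3.127 mg/L.
e^(−k_d t) = e^(−0.445×0.4550) = 0.8167; e^(−k_a t) = e^(−1.71×0.4550) = 0.4593.
D = 3.127 × (0.8167 − 0.4593) + 1.71 × 0.4593 = 1.118 + 0.7854 = 1.903 mg/L.

D ≈ 1.90 mg/L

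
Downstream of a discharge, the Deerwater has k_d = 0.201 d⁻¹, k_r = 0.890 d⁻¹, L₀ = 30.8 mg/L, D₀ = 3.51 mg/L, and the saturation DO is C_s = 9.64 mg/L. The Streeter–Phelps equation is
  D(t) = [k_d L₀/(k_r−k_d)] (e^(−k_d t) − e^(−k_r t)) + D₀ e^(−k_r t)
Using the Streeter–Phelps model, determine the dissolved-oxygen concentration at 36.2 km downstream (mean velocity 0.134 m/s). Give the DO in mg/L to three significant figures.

Travel time t = x/v = 36.2 km / (0.134 m/s) = 36200 m / 0.134 m/s = 270100 s = 3.127 d.
k_d L₀/(k_r−k_d) = 0.201×30.8/(0.890−0.201) = 6.191/0.6890 = 8.985 mg/L.
e^(−k_d t) = e^(−0.201×3.127) = 0.5334; e^(−k_r t) = e^(−0.890×3.127) = 0.06187.
D = 8.985 × (0.5334 − 0.06187) + 3.51 × 0.06187 = 4.237 + 0.2171 = 4.454 mg/L.
DO = C_s − D = 9.64 − 4.454 = 5.186 mg/L.

DO ≈ 5.19 mg/L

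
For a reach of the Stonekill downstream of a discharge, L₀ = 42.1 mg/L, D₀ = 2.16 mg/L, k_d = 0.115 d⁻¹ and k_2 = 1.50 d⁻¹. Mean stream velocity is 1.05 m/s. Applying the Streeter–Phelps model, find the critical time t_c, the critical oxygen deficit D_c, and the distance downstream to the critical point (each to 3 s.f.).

At the critical point dD/dt = 0, so k_d L₀ e^(−k_d t) = k_2 D. Substituting D(t) from the Streeter–Phelps equation and solving for t gives
t_c = ln[(k_2/k_d)(1 − D₀(k_2−k_d)/(k_d L₀))] / (k_2−k_d).
Here k_2−k_d = 1.385 d⁻¹ and 1 − D₀(k_2−k_d)/(k_d L₀) = 1 − 2.16×1.385/(0.115×42.1) = 0.3821, so
t_c = ln(13.04 × 0.3821) / 1.385 = 1.606 / 1.385 = 1.160 d.
D_c = (k_d/k_2) L₀ e^(−k_d t_c) = (0.115/1.50) × 42.1 × e^(−0.115×1.160) = 0.07667 × 42.1 × 0.8751 = 2.825 mg/L.
x_c = v t_c = 1.05 m/s × 1.160 d × 86400 s/d = 105200 m ≈ 105 km.

t_c ≈ 1.16 d; D_c ≈ 2.82 mg/L; x_c ≈ 105 km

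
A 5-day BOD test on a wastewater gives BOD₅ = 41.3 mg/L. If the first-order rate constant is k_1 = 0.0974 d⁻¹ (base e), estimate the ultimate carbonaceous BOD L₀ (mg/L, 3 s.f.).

BOD₅ = L₀(1 − e^(−5k_1)) ⇒ L₀ = BOD₅ / (1 − e^(−5×0.0974))
= 41.3 / (1 − 0.6145) = 41.3 / 0.3855 = 107.1 mg/L.

L₀ ≈ 107 mg/L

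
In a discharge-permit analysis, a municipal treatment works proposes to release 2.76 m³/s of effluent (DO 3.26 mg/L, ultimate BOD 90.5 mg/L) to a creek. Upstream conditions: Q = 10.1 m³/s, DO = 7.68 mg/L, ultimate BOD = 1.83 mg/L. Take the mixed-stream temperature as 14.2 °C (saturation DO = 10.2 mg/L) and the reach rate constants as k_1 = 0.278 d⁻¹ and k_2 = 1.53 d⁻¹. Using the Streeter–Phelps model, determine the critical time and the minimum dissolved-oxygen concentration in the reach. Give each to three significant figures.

t_c ≈ 0.259 d; minimum DO ≈ 6.67 mg/L

Mixed DO = (10.1×7.68 + 2.76×3.26)/(10.1+2.76) = 86.57/12.86 = 6.731 mg/L.
Mixed L₀ = (10.1×1.83 + 2.76×90.5)/(12.86) = 268.3/12.86 = 20.86 mg/L.
Initial deficit D₀ = C_s − DO₀ = 10.2 − 6.731 = 3.469 mg/L.
t_c = (1/1.252) ln[(1.53/0.278)(1 − 3.469×1.252/(0.278×20.86))] = 0.7987 × ln(1.382) = 0.2585 d.
D_c = (0.278/1.53) × 20.86 × e^(−0.278×0.2585) = 0.1817 × 20.86 × 0.9306 = 3.527 mg/L.
Minimum DO = 10.2 − 3.527 = 6.673 mg/L.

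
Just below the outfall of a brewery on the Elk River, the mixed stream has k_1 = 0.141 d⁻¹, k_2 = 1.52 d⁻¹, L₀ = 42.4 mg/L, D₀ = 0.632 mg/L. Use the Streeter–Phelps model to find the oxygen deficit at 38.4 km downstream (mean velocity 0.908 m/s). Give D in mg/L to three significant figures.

Travel time t = x/v = 38.4 km / (0.908 m/s) = 38400 m / 0.908 m/s = 42290 s = 0.4895 d.
k_1 L₀/(k_2−k_1) = 0.141×42.4/(1.52−0.141) = 5.978/1.379 = 4.335 mg/L.
e^(−k_1 t) = e^(−0.141×0.4895) = 0.9333; e^(−k_2 t) = e^(−1.52×0.4895) = 0.4752.
D = 4.335 × (0.9333 − 0.4752) + 0.632 × 0.4752 = 1.986 + 0.3003 = 2.286 mg/L.

D ≈ 2.29 mg/L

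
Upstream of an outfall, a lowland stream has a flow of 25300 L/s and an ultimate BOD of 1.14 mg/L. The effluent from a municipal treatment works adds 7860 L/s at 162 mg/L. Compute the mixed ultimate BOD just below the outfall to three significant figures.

39.3 mg/L

Flow-weighted mixing: C = (Q_r C_r + Q_w C_w)/(Q_r + Q_w)
= (25300×1.14 + 7860×162)/(25300 + 7860) = 1.302×10^6/33160 = 39.27 mg/L.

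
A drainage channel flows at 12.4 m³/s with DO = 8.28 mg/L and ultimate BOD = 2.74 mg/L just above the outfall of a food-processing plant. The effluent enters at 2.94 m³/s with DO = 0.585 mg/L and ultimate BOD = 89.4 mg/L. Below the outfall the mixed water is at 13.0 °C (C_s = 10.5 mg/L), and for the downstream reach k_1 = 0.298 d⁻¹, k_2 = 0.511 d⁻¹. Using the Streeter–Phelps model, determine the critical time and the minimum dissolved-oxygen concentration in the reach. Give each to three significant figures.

Mixed DO = (12.4×8.28 + 2.94×0.585)/(12.4+2.94) = 104.4/15.34 = 6.805 mg/L.
Mixed L₀ = (12.4×2.74 + 2.94×89.4)/(15.34) = 296.8/15.34 = 19.35 mg/L.
Initial deficit D₀ = C_s − DO₀ = 10.5 − 6.805 = 3.695 mg/L.
t_c = (1/0.2130) ln[(0.511/0.298)(1 − 3.695×0.2130/(0.298×19.35))] = 4.695 × ln(1.481) = 1.843 d.
D_c = (0.298/0.511) × 19.35 × e^(−0.298×1.843) = 0.5832 × 19.35 × 0.5774 = 6.516 mg/L.
Minimum DO = 10.5 − 6.516 = 3.984 mg/L.

t_c ≈ 1.84 d; minimum DO ≈ 3.98 mg/L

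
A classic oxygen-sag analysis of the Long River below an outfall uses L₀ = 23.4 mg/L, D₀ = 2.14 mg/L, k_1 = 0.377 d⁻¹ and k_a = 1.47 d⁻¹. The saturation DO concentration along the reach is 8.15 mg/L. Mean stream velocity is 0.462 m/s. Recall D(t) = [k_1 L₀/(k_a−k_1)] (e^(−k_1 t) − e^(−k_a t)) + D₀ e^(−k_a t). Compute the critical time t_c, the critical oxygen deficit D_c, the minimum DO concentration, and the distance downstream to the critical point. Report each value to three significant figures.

t_c = [1/(k_a−k_1)] ln[(k_a/k_1)(1 − D₀(k_a−k_1)/(k_1 L₀))]
= [1/(1.47−0.377)] ln[(1.47/0.377)(1 − 2.14×1.093/(0.377×23.4))]
= (1/1.093) ln[3.899 × 0.7349] = 0.9149 × ln(2.865) = 0.9149 × 1.053 = 0.9631 d.
L(t_c) = L₀ e^(−k_1 t_c) = 23.4 × 0.6955 = 16.28 mg/L, and at the critical point k_a D_c = k_1 L, so D_c = (0.377/1.47) × 16.28 = 4.174 mg/L.
Minimum DO = C_s − D_c = 8.15 − 4.174 = 3.976 mg/L.
x_c = v t_c = 0.462 m/s × 0.9631 d × 86400 s/d = 38440 m ≈ 38.4 km.

t_c ≈ 0.963 d; D_c ≈ 4.17 mg/L; min DO ≈ 3.98 mg/L; x_c ≈ 38.4 km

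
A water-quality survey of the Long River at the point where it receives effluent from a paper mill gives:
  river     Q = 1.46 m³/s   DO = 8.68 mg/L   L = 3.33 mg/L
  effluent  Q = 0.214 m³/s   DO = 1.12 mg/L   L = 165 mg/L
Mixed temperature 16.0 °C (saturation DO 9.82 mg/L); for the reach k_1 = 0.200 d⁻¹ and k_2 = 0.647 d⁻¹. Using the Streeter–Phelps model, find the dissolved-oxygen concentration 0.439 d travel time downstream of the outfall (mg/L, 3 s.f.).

DO ≈ 6.48 mg/L

Mixed DO = (1.46×8.68 + 0.214×1.12)/(1.46+0.214) = 12.91/1.674 = 7.714 mg/L.
Mixed L₀ = (1.46×3.33 + 0.214×165)/(1.674) = 40.17/1.674 = 24.00 mg/L.
Initial deficit D₀ = C_s − DO₀ = 9.82 − 7.714 = 2.106 mg/L.
D(0.439) = [0.200×24.00/(0.647−0.200)](e^(−0.200×0.439) − e^(−0.647×0.439)) + 2.106 e^(−0.647×0.439)
= 10.74 × (0.9159 − 0.7527) + 2.106 × 0.7527 = 3.338 mg/L.
DO = 9.82 − 3.338 = 6.482 mg/L.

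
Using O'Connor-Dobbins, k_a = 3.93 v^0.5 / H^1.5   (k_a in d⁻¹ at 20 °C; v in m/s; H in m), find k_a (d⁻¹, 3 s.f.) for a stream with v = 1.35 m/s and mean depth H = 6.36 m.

k_a ≈ 0.285 d⁻¹

k_a = 3.93 × 1.35^0.5 / 6.36^1.5 = 3.93 × 1.162 / 16.04 = 0.2847 d⁻¹.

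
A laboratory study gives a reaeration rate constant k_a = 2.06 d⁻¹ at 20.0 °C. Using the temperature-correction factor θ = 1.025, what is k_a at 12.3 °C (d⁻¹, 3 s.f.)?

k_a ≈ 1.70 d⁻¹

k_a(T₂) = k_a(T₁) · θ^(T₂−T₁) = 2.06 × 1.025^(12.3−20.0)
= 2.06 × 1.025^-7.70 = 2.06 × 0.8268 = 1.703 d⁻¹.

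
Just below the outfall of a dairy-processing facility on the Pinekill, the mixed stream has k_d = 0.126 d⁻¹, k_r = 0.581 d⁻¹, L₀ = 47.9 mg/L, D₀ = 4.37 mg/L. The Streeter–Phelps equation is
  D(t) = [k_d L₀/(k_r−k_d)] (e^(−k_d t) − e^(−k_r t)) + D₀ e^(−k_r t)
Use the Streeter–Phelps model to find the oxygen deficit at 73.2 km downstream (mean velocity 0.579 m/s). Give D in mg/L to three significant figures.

Travel time t = x/v = 73.2 km / (0.579 m/s) = 73200 m / 0.579 m/s = 126400 s = 1.463 d.
k_d L₀/(k_r−k_d) = 0.126×47.9/(0.581−0.126) = 6.035/0.4550 = 13.26 mg/L.
e^(−k_d t) = e^(−0.126×1.463) = 0.8316; e^(−k_r t) = e^(−0.581×1.463) = 0.4274.
D = 13.26 × (0.8316 − 0.4274) + 4.37 × 0.4274 = 5.363 + 1.868 = 7.230 mg/L.

D ≈ 7.23 mg/L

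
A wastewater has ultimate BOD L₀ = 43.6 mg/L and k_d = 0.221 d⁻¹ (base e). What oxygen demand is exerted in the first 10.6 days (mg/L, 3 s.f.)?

y ≈ 39.4 mg/L

y_t = L₀(1 − e^(−k_d t)) = 43.6 × (1 − e^(−0.221×10.6))
= 43.6 × (1 − 0.09608) = 43.6 × 0.9039 = 39.41 mg/L.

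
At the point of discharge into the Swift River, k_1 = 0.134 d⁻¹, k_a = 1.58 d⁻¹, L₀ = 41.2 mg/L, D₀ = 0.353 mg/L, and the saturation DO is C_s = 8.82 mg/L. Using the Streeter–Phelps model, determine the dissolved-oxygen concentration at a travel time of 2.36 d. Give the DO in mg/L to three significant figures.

DO ≈ 6.12 mg/L

k_1 L₀/(k_a−k_1) = 0.134×41.2/(1.58−0.134) = 5.521/1.446 = 3.818 mg/L.
e^(−k_1 t) = e^(−0.134×2.360) = 0.7289; e^(−k_a t) = e^(−1.58×2.360) = 0.02402.
D = 3.818 × (0.7289 − 0.02402) + 0.353 × 0.02402 = 2.691 + 0.008480 = 2.700 mg/L.
DO = C_s − D = 8.82 − 2.700 = 6.120 mg/L.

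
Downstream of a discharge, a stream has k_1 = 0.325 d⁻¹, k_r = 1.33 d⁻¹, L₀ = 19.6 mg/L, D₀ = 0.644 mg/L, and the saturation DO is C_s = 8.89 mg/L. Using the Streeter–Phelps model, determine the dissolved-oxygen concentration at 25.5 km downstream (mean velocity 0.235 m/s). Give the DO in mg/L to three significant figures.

Travel time t = x/v = 25.5 km / (0.235 m/s) = 25500 m / 0.235 m/s = 108500 s = 1.256 d.
k_1 L₀/(k_r−k_1) = 0.325×19.6/(1.33−0.325) = 6.370/1.005 = 6.338 mg/L.
e^(−k_1 t) = e^(−0.325×1.256) = 0.6649; e^(−k_r t) = e^(−1.33×1.256) = 0.1882.
D = 6.338 × (0.6649 − 0.1882) + 0.644 × 0.1882 = 3.021 + 0.1212 = 3.143 mg/L.
DO = C_s − D = 8.89 − 3.143 = 5.747 mg/L.

DO ≈ 5.75 mg/L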